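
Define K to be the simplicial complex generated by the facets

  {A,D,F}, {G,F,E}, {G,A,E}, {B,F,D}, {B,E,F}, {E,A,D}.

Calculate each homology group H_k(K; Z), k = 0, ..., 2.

H_0 ≅ Z,  H_1 ≅ Z,  H_2 = 0.

K has 6 vertices, 12 edges, 6 triangles.
rank ∂_0 = 0, rank ∂_1 = 5 ⇒ b_0 = 6 − 0 − 5 = 1; all invariant factors of ∂_1 are 1 so no torsion. So H_0 = Z.
rank ∂_1 = 5, rank ∂_2 = 6 ⇒ b_1 = 12 − 5 − 6 = 1; all invariant factors of ∂_2 are 1 so no torsion. So H_1 = Z.
rank ∂_2 = 6, rank ∂_3 = 0 ⇒ b_2 = 6 − 6 − 0 = 0. So H_2 = 0.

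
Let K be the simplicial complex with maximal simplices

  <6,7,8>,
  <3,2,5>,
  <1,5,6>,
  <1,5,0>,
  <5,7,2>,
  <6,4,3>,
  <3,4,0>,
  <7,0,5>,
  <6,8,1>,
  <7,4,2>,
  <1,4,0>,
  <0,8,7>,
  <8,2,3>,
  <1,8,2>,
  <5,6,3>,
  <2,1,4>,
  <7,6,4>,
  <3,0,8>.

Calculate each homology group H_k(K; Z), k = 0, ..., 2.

Order the vertices as 0 < 1 < 2 < 3 < 4 < 5 < 6 < 7 < 8. Listing each simplex with vertices in this order, K has dimension 2 with simplices:

  0-simplices (9): [0], [1], [2], [3], [4], [5], [6], [7], [8]
  1-simplices (27): (27 of them)
  2-simplices (18): [0,1,4], [0,1,5], [0,3,4], [0,3,8], [0,5,7], [0,7,8], [1,2,4], [1,2,8], [1,5,6], [1,6,8], [2,3,5], [2,3,8], [2,4,7], [2,5,7], [3,4,6], [3,5,6], [4,6,7], [6,7,8]

so the chain groups are C_0 ≅ Z^9, C_1 ≅ Z^27, C_2 ≅ Z^18.

∂_1: C_1 → C_0 sends each edge [p,q] (with p < q) to q − p. For instance
  ∂[2,8] = [8] − [2].
The 9×27 boundary matrix has rank 8 and Smith normal form diag(1,1,1,1,1,1,1,1).

∂_2: C_2 → C_1 acts by ∂[p,q,r] = [q,r] − [p,r] + [p,q]. For instance
  ∂[2,3,5] = [3,5] − [2,5] + [2,3],
  ∂[2,5,7] = [5,7] − [2,7] + [2,5].
As a 27×18 matrix over Z this has rank 17, with invariant factors (1,1,1,1,1,1,1,1,1,1,1,1,1,1,1,1,1).

Now H_k = ker ∂_k / im ∂_{k+1}, so:

  H_0: rank C_0 − rank ∂_1 = 9 − 8 = 1, and the invariant factors of ∂_1 are all 1, so H_0 ≅ Z.
  H_1: rank ker ∂_1 − rank ∂_2 = (27 − 8) − 17 = 2, and the invariant factors of ∂_2 are all 1, so H_1 ≅ Z^2.
  H_2: rank ker ∂_2 − rank ∂_3 = (18 − 17) − 0 = 1, and there is no ∂_3, so H_2 ≅ Z.

H_0 ≅ Z,  H_1 ≅ Z^2,  H_2 ≅ Z.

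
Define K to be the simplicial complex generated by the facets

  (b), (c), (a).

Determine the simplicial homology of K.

Order the vertices as a < b < c. Listing each simplex with vertices in this order, K has dimension 0 with simplices:

  0-simplices (3): a, b, c

giving chain groups C_0 ≅ Z^3.

Computing H_k = (kernel of ∂_k) / (image of ∂_{k+1}):

  H_0: rank C_0 − rank ∂_1 = 3 − 0 = 3, and there is no ∂_1, so H_0 ≅ Z^3.

H_0 ≅ Z^3.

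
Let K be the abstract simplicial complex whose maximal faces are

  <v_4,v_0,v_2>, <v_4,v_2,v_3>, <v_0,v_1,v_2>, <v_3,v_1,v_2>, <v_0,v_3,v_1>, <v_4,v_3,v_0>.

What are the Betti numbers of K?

We work with the vertex ordering v_0 < v_1 < v_2 < v_3 < v_4. The simplices of K, each written with vertices in increasing order, are:

  0-simplices (5): [v_0], [v_1], [v_2], [v_3], [v_4]
  1-simplices (9): [v_0,v_1], [v_0,v_2], [v_0,v_3], [v_0,v_4], [v_1,v_2], [v_1,v_3], [v_2,v_3], [v_2,v_4], [v_3,v_4]
  2-simplices (6): [v_0,v_1,v_2], [v_0,v_1,v_3], [v_0,v_2,v_4], [v_0,v_3,v_4], [v_1,v_2,v_3], [v_2,v_3,v_4]

giving chain groups C_0 ≅ Z^5, C_1 ≅ Z^9, C_2 ≅ Z^6.

The boundary map ∂_1: C_1 → C_0 maps an edge to its endpoints' difference, ∂[p,q] = q − p. For instance
  ∂[v_0,v_4] = [v_4] − [v_0].
As a 5×9 matrix over Z this has rank 4, with invariant factors (1,1,1,1).

∂_2: C_2 → C_1 maps a triangle to the signed sum of its edges. For instance
  ∂[v_0,v_1,v_3] = [v_1,v_3] − [v_0,v_3] + [v_0,v_1],
  ∂[v_0,v_3,v_4] = [v_3,v_4] − [v_0,v_4] + [v_0,v_3].
The 9×6 boundary matrix has rank 5 and Smith normal form diag(1,1,1,1,1).

Now H_k = ker ∂_k / im ∂_{k+1}, so:

  H_0: rank C_0 − rank ∂_1 = 5 − 4 = 1, and the invariant factors of ∂_1 are all 1, so H_0 ≅ Z.
  H_1: rank ker ∂_1 − rank ∂_2 = (9 − 4) − 5 = 0, and the invariant factors of ∂_2 are all 1, so H_1 ≅ 0.
  H_2: rank ker ∂_2 − rank ∂_3 = (6 − 5) − 0 = 1, and there is no ∂_3, so H_2 ≅ Z.

Hence the Betti numbers are b_0 = 1, b_1 = 0, b_2 = 1.

b_0 = 1, b_1 = 0, b_2 = 1.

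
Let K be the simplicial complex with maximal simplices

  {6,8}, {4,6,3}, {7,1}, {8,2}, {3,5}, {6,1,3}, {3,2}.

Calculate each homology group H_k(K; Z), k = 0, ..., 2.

H_0 = Z,  H_1 = Z,  H_2 = 0.

We work with the vertex ordering 1 < 2 < 3 < 4 < 5 < 6 < 7 < 8. The simplices of K, each written with vertices in increasing order, are:

  0-simplices (8): [1], [2], [3], [4], [5], [6], [7], [8]
  1-simplices (10): [1,3], [1,6], [1,7], [2,3], [2,8], [3,4], [3,5], [3,6], [4,6], [6,8]
  2-simplices (2): [1,3,6], [3,4,6]

so the chain groups are C_0 ≅ Z^8, C_1 ≅ Z^10, C_2 ≅ Z^2.

∂_1: C_1 → C_0 sends each edge [p,q] (with p < q) to q − p. For instance
  ∂[4,6] = [6] − [4].
As a 8×10 matrix over Z this has rank 7, with invariant factors (1,1,1,1,1,1,1).

∂_2: C_2 → C_1 maps a triangle to the signed sum of its edges. For instance
  ∂[3,4,6] = [4,6] − [3,6] + [3,4],
  ∂[1,3,6] = [3,6] − [1,6] + [1,3].
This gives a 10×2 integer matrix of rank 2; reducing to Smith normal form yields diagonal entries (1,1).

From H_k ≅ ker(∂_k) / im(∂_{k+1}) we obtain:

  H_0: rank C_0 − rank ∂_1 = 8 − 7 = 1, and the invariant factors of ∂_1 are all 1, so H_0 ≅ Z.
  H_1: rank ker ∂_1 − rank ∂_2 = (10 − 7) − 2 = 1, and the invariant factors of ∂_2 are all 1, so H_1 ≅ Z.
  H_2: rank ker ∂_2 − rank ∂_3 = (2 − 2) − 0 = 0, and there is no ∂_3, so H_2 ≅ 0.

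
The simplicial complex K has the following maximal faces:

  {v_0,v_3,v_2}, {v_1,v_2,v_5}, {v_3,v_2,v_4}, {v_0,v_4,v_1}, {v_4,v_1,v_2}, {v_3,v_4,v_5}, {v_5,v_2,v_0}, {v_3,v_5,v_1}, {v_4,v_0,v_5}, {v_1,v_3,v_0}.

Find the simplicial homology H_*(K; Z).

We work with the vertex ordering v_0 < v_1 < v_2 < v_3 < v_4 < v_5. The simplices of K, each written with vertices in increasing order, are:

  0-simplices (6): [v_0], [v_1], [v_2], [v_3], [v_4], [v_5]
  1-simplices (15): (15 of them)
  2-simplices (10): [v_0,v_1,v_3], [v_0,v_1,v_4], [v_0,v_2,v_3], [v_0,v_2,v_5], [v_0,v_4,v_5], [v_1,v_2,v_4], [v_1,v_2,v_5], [v_1,v_3,v_5], [v_2,v_3,v_4], [v_3,v_4,v_5]

Hence C_0 ≅ Z^6, C_1 ≅ Z^15, C_2 ≅ Z^10.

Boundary ∂_1: C_1 → C_0 sends each edge [p,q] (with p < q) to q − p. For instance
  ∂[v_0,v_3] = [v_3] − [v_0].
The 6×15 boundary matrix has rank 5 and Smith normal form diag(1,1,1,1,1).

The boundary map ∂_2: C_2 → C_1 acts by ∂[p,q,r] = [q,r] − [p,r] + [p,q]. For instance
  ∂[v_2,v_3,v_4] = [v_3,v_4] − [v_2,v_4] + [v_2,v_3],
  ∂[v_0,v_1,v_3] = [v_1,v_3] − [v_0,v_3] + [v_0,v_1].
As a 15×10 matrix over Z this has rank 10, with invariant factors (1,1,1,1,1,1,1,1,1,2).

From H_k ≅ ker(∂_k) / im(∂_{k+1}) we obtain:

  H_0: rank C_0 − rank ∂_1 = 6 − 5 = 1, and the invariant factors of ∂_1 are all 1, so H_0 = Z.
  H_1: rank ker ∂_1 − rank ∂_2 = (15 − 5) − 10 = 0, and ∂_2 has invariant factor 2 > 1, so H_1 = Z/2Z.
  H_2: rank ker ∂_2 − rank ∂_3 = (10 − 10) − 0 = 0, and there is no ∂_3, so H_2 = 0.

As a check, the Euler characteristic is 6 − 15 + 10 = 1, which agrees with 1 − 0 + 0 = 1.

H_0 ≅ Z,  H_1 ≅ Z/2Z,  H_2 = 0.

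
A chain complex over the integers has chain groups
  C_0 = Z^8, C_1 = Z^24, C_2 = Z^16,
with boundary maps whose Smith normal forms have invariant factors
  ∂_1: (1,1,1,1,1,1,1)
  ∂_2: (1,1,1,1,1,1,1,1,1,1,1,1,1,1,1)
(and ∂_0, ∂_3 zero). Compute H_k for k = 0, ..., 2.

H_0: b_0 = 8 − 0 − 7 = 1; torsion from ∂_1 factors > 1: none. So H_0 = Z.
H_1: b_1 = 24 − 7 − 15 = 2; torsion from ∂_2 factors > 1: none. So H_1 = Z^2.
H_2: b_2 = 16 − 15 − 0 = 1; torsion from ∂_3 factors > 1: none. So H_2 = Z.

H_0 = Z,  H_1 = Z^2,  H_2 = Z.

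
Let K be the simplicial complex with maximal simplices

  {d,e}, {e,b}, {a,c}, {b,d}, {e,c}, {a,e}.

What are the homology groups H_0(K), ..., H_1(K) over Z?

Order the vertices as a < b < c < d < e. Listing each simplex with vertices in this order, K has dimension 1 with simplices:

  0-simplices (5): a, b, c, d, e
  1-simplices (6): ac, ae, bd, be, ce, de

giving chain groups C_0 ≅ Z^5, C_1 ≅ Z^6.

Boundary ∂_1: C_1 → C_0 maps an edge to its endpoints' difference, ∂[p,q] = q − p.
As a 5×6 matrix over Z this has rank 4, with invariant factors (1,1,1,1).

Computing H_k = (kernel of ∂_k) / (image of ∂_{k+1}):

  H_0: rank C_0 − rank ∂_1 = 5 − 4 = 1, and the invariant factors of ∂_1 are all 1, so H_0 = Z.
  H_1: rank ker ∂_1 − rank ∂_2 = (6 − 4) − 0 = 2, and there is no ∂_2, so H_1 = Z^2.

As a check, the Euler characteristic is 5 − 6 = -1, which agrees with 1 − 2 = -1.

H_0 = Z,  H_1 = Z^2.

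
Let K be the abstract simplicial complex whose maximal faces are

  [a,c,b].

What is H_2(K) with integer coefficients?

K has 3 vertices, 3 edges, 1 triangle.
rank ∂_2 = 1, rank ∂_3 = 0 ⇒ b_2 = 1 − 1 − 0 = 0. So H_2 ≅ 0.

H_2 = 0.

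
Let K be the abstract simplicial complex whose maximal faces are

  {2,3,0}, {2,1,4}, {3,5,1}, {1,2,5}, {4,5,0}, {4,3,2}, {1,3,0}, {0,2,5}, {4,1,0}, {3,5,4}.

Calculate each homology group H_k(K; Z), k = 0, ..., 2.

Take the total order 0 < 1 < 2 < 3 < 4 < 5 on the vertex set. Then K (dimension 2) consists of the simplices:

  0-simplices (6): [0], [1], [2], [3], [4], [5]
  1-simplices (15): [0,1], [0,2], [0,3], [0,4], [0,5], [1,2], [1,3], [1,4], [1,5], [2,3], [2,4], [2,5], [3,4], [3,5], [4,5]
  2-simplices (10): [0,1,3], [0,1,4], [0,2,3], [0,2,5], [0,4,5], [1,2,4], [1,2,5], [1,3,5], [2,3,4], [3,4,5]

giving chain groups C_0 ≅ Z^6, C_1 ≅ Z^15, C_2 ≅ Z^10.

Boundary ∂_1: C_1 → C_0 maps an edge to its endpoints' difference, ∂[p,q] = q − p. For instance
  ∂[0,1] = [1] − [0].
The resulting 6×15 matrix has rank 5, and its Smith normal form has invariant factors (1,1,1,1,1).

∂_2: C_2 → C_1 acts by ∂[p,q,r] = [q,r] − [p,r] + [p,q]. For instance
  ∂[1,3,5] = [3,5] − [1,5] + [1,3],
  ∂[0,4,5] = [4,5] − [0,5] + [0,4].
The resulting 15×10 matrix has rank 10, and its Smith normal form has invariant factors (1,1,1,1,1,1,1,1,1,2).

Computing H_k = (kernel of ∂_k) / (image of ∂_{k+1}):

  H_0: rank C_0 − rank ∂_1 = 6 − 5 = 1, and the invariant factors of ∂_1 are all 1, so H_0 = Z.
  H_1: rank ker ∂_1 − rank ∂_2 = (15 − 5) − 10 = 0, and ∂_2 has invariant factor 2 > 1, so H_1 = Z/2.
  H_2: rank ker ∂_2 − rank ∂_3 = (10 − 10) − 0 = 0, and there is no ∂_3, so H_2 = 0.

As a check, the Euler characteristic is 6 − 15 + 10 = 1, which agrees with 1 − 0 + 0 = 1.
(K is a triangulation of the real projective plane RP^2.)

H_0 = Z,  H_1 = Z/2,  H_2 = 0.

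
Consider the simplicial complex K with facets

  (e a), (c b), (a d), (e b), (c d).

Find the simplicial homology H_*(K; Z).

K has 5 vertices, 5 edges.
rank ∂_0 = 0, rank ∂_1 = 4 ⇒ b_0 = 5 − 0 − 4 = 1; all invariant factors of ∂_1 are 1 so no torsion. So H_0 = Z.
rank ∂_1 = 4, rank ∂_2 = 0 ⇒ b_1 = 5 − 4 − 0 = 1. So H_1 = Z.

H_0 = Z,  H_1 = Z.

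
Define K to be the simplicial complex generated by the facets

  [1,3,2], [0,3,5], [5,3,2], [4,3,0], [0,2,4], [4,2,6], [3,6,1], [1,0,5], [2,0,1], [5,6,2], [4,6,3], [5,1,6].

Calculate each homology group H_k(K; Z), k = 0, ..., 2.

K has 7 vertices, 18 edges, 12 triangles.
rank ∂_0 = 0, rank ∂_1 = 6 ⇒ b_0 = 7 − 0 − 6 = 1; all invariant factors of ∂_1 are 1 so no torsion. So H_0 ≅ Z.
rank ∂_1 = 6, rank ∂_2 = 12 ⇒ b_1 = 18 − 6 − 12 = 0; ∂_2 has invariant factor(s) [2] giving torsion. So H_1 ≅ Z/2.
rank ∂_2 = 12, rank ∂_3 = 0 ⇒ b_2 = 12 − 12 − 0 = 0. So H_2 ≅ 0.

H_0 ≅ Z,  H_1 ≅ Z/2,  H_2 = 0.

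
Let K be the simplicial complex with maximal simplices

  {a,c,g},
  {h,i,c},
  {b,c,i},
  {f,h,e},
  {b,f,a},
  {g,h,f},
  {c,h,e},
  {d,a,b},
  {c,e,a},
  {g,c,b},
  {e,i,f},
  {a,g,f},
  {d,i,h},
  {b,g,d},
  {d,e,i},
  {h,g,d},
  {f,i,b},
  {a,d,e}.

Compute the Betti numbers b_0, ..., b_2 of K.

Take the total order a < b < c < d < e < f < g < h < i on the vertex set. Then K (dimension 2) consists of the simplices:

  0-simplices (9): a, b, c, d, e, f, g, h, i
  1-simplices (27): ab, ac, ad, ae, af, ag, bc, bd, bf, bg, bi, ce, cg, ch, ci, de, dg, dh, di, ef, eh, ei, fg, fh, fi, gh, hi
  2-simplices (18): abd, abf, ace, acg, ade, afg, bcg, bci, bdg, bfi, ceh, chi, dei, dgh, dhi, efh, efi, fgh

giving chain groups C_0 ≅ Z^9, C_1 ≅ Z^27, C_2 ≅ Z^18.

The boundary map ∂_1: C_1 → C_0 is given by ∂[p,q] = [q] − [p]. For instance
  ∂fh = h − f.
As a 9×27 matrix over Z this has rank 8, with invariant factors (1,1,1,1,1,1,1,1).

The boundary map ∂_2: C_2 → C_1 sends each 2-simplex [p,q,r] to [q,r] − [p,r] + [p,q]. For instance
  ∂chi = hi − ci + ch,
  ∂afg = fg − ag + af.
As a 27×18 matrix over Z this has rank 18, with invariant factors (1,1,1,1,1,1,1,1,1,1,1,1,1,1,1,1,1,2).

From H_k ≅ ker(∂_k) / im(∂_{k+1}) we obtain:

  H_0: rank C_0 − rank ∂_1 = 9 − 8 = 1, and the invariant factors of ∂_1 are all 1, so H_0 ≅ Z.
  H_1: rank ker ∂_1 − rank ∂_2 = (27 − 8) − 18 = 1, and ∂_2 has invariant factor 2 > 1, so H_1 ≅ Z ⊕ Z/2.
  H_2: rank ker ∂_2 − rank ∂_3 = (18 − 18) − 0 = 0, and there is no ∂_3, so H_2 ≅ 0.

Hence the Betti numbers are b_0 = 1, b_1 = 1, b_2 = 0.

b_0 = 1, b_1 = 1, b_2 = 0.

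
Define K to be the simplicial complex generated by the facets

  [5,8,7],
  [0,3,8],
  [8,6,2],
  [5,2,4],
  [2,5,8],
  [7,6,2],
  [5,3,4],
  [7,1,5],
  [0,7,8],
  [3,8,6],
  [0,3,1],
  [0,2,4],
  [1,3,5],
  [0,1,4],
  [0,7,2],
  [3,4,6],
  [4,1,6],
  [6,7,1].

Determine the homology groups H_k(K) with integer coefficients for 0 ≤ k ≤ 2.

H_0 = Z,  H_1 = Z ⊕ Z/2Z,  H_2 = 0.

Order the vertices as 0 < 1 < 2 < 3 < 4 < 5 < 6 < 7 < 8. Listing each simplex with vertices in this order, K has dimension 2 with simplices:

  0-simplices (9): [0], [1], [2], [3], [4], [5], [6], [7], [8]
  1-simplices (27): (27 of them)
  2-simplices (18): [0,1,3], [0,1,4], [0,2,4], [0,2,7], [0,3,8], [0,7,8], [1,3,5], [1,4,6], [1,5,7], [1,6,7], [2,4,5], [2,5,8], [2,6,7], [2,6,8], [3,4,5], [3,4,6], [3,6,8], [5,7,8]

giving chain groups C_0 ≅ Z^9, C_1 ≅ Z^27, C_2 ≅ Z^18.

∂_1: C_1 → C_0 is given by ∂[p,q] = [q] − [p]. For instance
  ∂[2,6] = [6] − [2].
As a 9×27 matrix over Z this has rank 8, with invariant factors (1,1,1,1,1,1,1,1).

Boundary ∂_2: C_2 → C_1 acts by ∂[p,q,r] = [q,r] − [p,r] + [p,q]. For instance
  ∂[1,5,7] = [5,7] − [1,7] + [1,5],
  ∂[1,4,6] = [4,6] − [1,6] + [1,4].
As a 27×18 matrix over Z this has rank 18, with invariant factors (1,1,1,1,1,1,1,1,1,1,1,1,1,1,1,1,1,2).

Computing H_k = (kernel of ∂_k) / (image of ∂_{k+1}):

  H_0: rank C_0 − rank ∂_1 = 9 − 8 = 1, and the invariant factors of ∂_1 are all 1, so H_0 = Z.
  H_1: rank ker ∂_1 − rank ∂_2 = (27 − 8) − 18 = 1, and ∂_2 has invariant factor 2 > 1, so H_1 = Z ⊕ Z/2Z.
  H_2: rank ker ∂_2 − rank ∂_3 = (18 − 18) − 0 = 0, and there is no ∂_3, so H_2 = 0.

(K is a triangulation of the Klein bottle.)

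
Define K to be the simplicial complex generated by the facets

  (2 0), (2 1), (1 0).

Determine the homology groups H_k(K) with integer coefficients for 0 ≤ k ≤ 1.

K has 3 vertices, 3 edges.
rank ∂_0 = 0, rank ∂_1 = 2 ⇒ b_0 = 3 − 0 − 2 = 1; all invariant factors of ∂_1 are 1 so no torsion. So H_0 = Z.
rank ∂_1 = 2, rank ∂_2 = 0 ⇒ b_1 = 3 − 2 − 0 = 1. So H_1 = Z.

H_0 ≅ Z,  H_1 ≅ Z.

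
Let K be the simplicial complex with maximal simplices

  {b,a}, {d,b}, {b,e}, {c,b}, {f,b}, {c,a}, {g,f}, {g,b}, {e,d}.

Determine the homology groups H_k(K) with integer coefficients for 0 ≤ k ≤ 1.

K has 7 vertices, 9 edges.
rank ∂_0 = 0, rank ∂_1 = 6 ⇒ b_0 = 7 − 0 − 6 = 1; all invariant factors of ∂_1 are 1 so no torsion. So H_0 ≅ Z.
rank ∂_1 = 6, rank ∂_2 = 0 ⇒ b_1 = 9 − 6 − 0 = 3. So H_1 ≅ Z^3.

H_0 = Z,  H_1 = Z^3.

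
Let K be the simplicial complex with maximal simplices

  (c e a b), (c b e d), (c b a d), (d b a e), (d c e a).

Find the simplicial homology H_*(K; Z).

H_0 ≅ Z,  H_1 = 0,  H_2 = 0,  H_3 ≅ Z.

Fix the vertex order a < b < c < d < e and write every simplex with vertices in increasing order. Then dim K = 3 and the simplices of K are:

  0-simplices (5): a, b, c, d, e
  1-simplices (10): ab, ac, ad, ae, bc, bd, be, cd, ce, de
  2-simplices (10): abc, abd, abe, acd, ace, ade, bcd, bce, bde, cde
  3-simplices (5): abcd, abce, abde, acde, bcde

so the chain groups are C_0 ≅ Z^5, C_1 ≅ Z^10, C_2 ≅ Z^10, C_3 ≅ Z^5.

The boundary map ∂_1: C_1 → C_0 sends each edge [p,q] (with p < q) to q − p.
This gives a 5×10 integer matrix of rank 4; reducing to Smith normal form yields diagonal entries (1,1,1,1).

The boundary map ∂_2: C_2 → C_1 acts by ∂[p,q,r] = [q,r] − [p,r] + [p,q]. For instance
  ∂abd = bd − ad + ab,
  ∂abc = bc − ac + ab.
The 10×10 boundary matrix has rank 6 and Smith normal form diag(1,1,1,1,1,1).

The boundary map ∂_3: C_3 → C_2 sends each 3-simplex σ to the alternating sum Σ_i (−1)^i (σ with its i-th vertex removed). For instance
  ∂bcde = cde − bde + bce − bcd,
  ∂abcd = bcd − acd + abd − abc.
The resulting 10×5 matrix has rank 4, and its Smith normal form has invariant factors (1,1,1,1).

Reading off H_k = ker ∂_k / im ∂_{k+1}:

  H_0: rank C_0 − rank ∂_1 = 5 − 4 = 1, and the invariant factors of ∂_1 are all 1, so H_0 ≅ Z.
  H_1: rank ker ∂_1 − rank ∂_2 = (10 − 4) − 6 = 0, and the invariant factors of ∂_2 are all 1, so H_1 ≅ 0.
  H_2: rank ker ∂_2 − rank ∂_3 = (10 − 6) − 4 = 0, and the invariant factors of ∂_3 are all 1, so H_2 ≅ 0.
  H_3: rank ker ∂_3 − rank ∂_4 = (5 − 4) − 0 = 1, and there is no ∂_4, so H_3 ≅ Z.

(K is a triangulation of the 3-sphere S^3.)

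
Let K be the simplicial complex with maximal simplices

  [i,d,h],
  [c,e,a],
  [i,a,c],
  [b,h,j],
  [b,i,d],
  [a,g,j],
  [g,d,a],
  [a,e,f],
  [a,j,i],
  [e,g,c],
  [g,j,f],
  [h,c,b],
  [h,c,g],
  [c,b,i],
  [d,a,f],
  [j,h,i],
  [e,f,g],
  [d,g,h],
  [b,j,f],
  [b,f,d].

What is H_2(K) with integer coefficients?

Take the total order a < b < c < d < e < f < g < h < i < j on the vertex set. Then K (dimension 2) consists of the simplices:

  0-simplices (10): a, b, c, d, e, f, g, h, i, j
  1-simplices (30): ac, ad, ae, af, ag, ai, aj, bc, bd, bf, bh, bi, bj, ce, cg, ch, ci, df, dg, dh, di, ef, eg, fg, fj, gh, gj, hi, hj, ij
  2-simplices (20): ace, aci, adf, adg, aef, agj, aij, bch, bci, bdf, bdi, bfj, bhj, ceg, cgh, dgh, dhi, efg, fgj, hij

Hence C_0 ≅ Z^10, C_1 ≅ Z^30, C_2 ≅ Z^20.

The boundary map ∂_1: C_1 → C_0 is given by ∂[p,q] = [q] − [p].
The 10×30 boundary matrix has rank 9 and Smith normal form diag(1,1,1,1,1,1,1,1,1).

Boundary ∂_2: C_2 → C_1 sends each 2-simplex [p,q,r] to [q,r] − [p,r] + [p,q]. For instance
  ∂adg = dg − ag + ad,
  ∂bci = ci − bi + bc.
This gives a 30×20 integer matrix of rank 20; reducing to Smith normal form yields diagonal entries (1,1,1,1,1,1,1,1,1,1,1,1,1,1,1,1,1,1,1,2).

Reading off H_k = ker ∂_k / im ∂_{k+1}:

  H_2: rank ker ∂_2 − rank ∂_3 = (20 − 20) − 0 = 0, and there is no ∂_3, so H_2 = 0.

(K is a triangulation of the Klein bottle.)

H_2 ≅ 0.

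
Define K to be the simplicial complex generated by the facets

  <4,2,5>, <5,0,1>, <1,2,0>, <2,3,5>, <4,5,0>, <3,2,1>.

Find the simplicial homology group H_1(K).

H_1 = Z.

We work with the vertex ordering 0 < 1 < 2 < 3 < 4 < 5. The simplices of K, each written with vertices in increasing order, are:

  0-simplices (6): [0], [1], [2], [3], [4], [5]
  1-simplices (12): [0,1], [0,2], [0,4], [0,5], [1,2], [1,3], [1,5], [2,3], [2,4], [2,5], [3,5], [4,5]
  2-simplices (6): [0,1,2], [0,1,5], [0,4,5], [1,2,3], [2,3,5], [2,4,5]

Hence C_0 ≅ Z^6, C_1 ≅ Z^12, C_2 ≅ Z^6.

The boundary map ∂_1: C_1 → C_0 sends each edge [p,q] (with p < q) to q − p. For instance
  ∂[0,2] = [2] − [0].
This gives a 6×12 integer matrix of rank 5; reducing to Smith normal form yields diagonal entries (1,1,1,1,1).

Boundary ∂_2: C_2 → C_1 maps a triangle to the signed sum of its edges. For instance
  ∂[0,1,2] = [1,2] − [0,2] + [0,1],
  ∂[2,3,5] = [3,5] − [2,5] + [2,3].
The 12×6 boundary matrix has rank 6 and Smith normal form diag(1,1,1,1,1,1).

From H_k ≅ ker(∂_k) / im(∂_{k+1}) we obtain:

  H_1: rank ker ∂_1 − rank ∂_2 = (12 − 5) − 6 = 1, and the invariant factors of ∂_2 are all 1, so H_1 = Z.

(K is a triangulation of the cylinder S^1 x I.)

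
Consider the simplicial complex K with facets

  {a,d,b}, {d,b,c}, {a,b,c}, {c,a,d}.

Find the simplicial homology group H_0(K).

H_0 = Z.

Take the total order a < b < c < d on the vertex set. Then K (dimension 2) consists of the simplices:

  0-simplices (4): a, b, c, d
  1-simplices (6): ab, ac, ad, bc, bd, cd
  2-simplices (4): abc, abd, acd, bcd

Hence C_0 ≅ Z^4, C_1 ≅ Z^6, C_2 ≅ Z^4.

∂_1: C_1 → C_0 sends each edge [p,q] (with p < q) to q − p. For instance
  ∂cd = d − c.
The resulting 4×6 matrix has rank 3, and its Smith normal form has invariant factors (1,1,1).

Boundary ∂_2: C_2 → C_1 sends each 2-simplex [p,q,r] to [q,r] − [p,r] + [p,q]. For instance
  ∂abd = bd − ad + ab,
  ∂bcd = cd − bd + bc.
This gives a 6×4 integer matrix of rank 3; reducing to Smith normal form yields diagonal entries (1,1,1).

From H_k ≅ ker(∂_k) / im(∂_{k+1}) we obtain:

  H_0: rank C_0 − rank ∂_1 = 4 − 3 = 1, and the invariant factors of ∂_1 are all 1, so H_0 ≅ Z.

(K is a triangulation of the 2-sphere S^2.)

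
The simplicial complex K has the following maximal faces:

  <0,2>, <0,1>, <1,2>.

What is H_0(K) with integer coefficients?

H_0 ≅ Z.

Order the vertices as 0 < 1 < 2. Listing each simplex with vertices in this order, K has dimension 1 with simplices:

  0-simplices (3): [0], [1], [2]
  1-simplices (3): [0,1], [0,2], [1,2]

so the chain groups are C_0 ≅ Z^3, C_1 ≅ Z^3.

The boundary map ∂_1: C_1 → C_0 maps an edge to its endpoints' difference, ∂[p,q] = q − p. For instance
  ∂[0,1] = [1] − [0].
The 3×3 boundary matrix has rank 2 and Smith normal form diag(1,1).

Reading off H_k = ker ∂_k / im ∂_{k+1}:

  H_0: rank C_0 − rank ∂_1 = 3 − 2 = 1, and the invariant factors of ∂_1 are all 1, so H_0 = Z.

(K is a triangulation of the circle S^1.)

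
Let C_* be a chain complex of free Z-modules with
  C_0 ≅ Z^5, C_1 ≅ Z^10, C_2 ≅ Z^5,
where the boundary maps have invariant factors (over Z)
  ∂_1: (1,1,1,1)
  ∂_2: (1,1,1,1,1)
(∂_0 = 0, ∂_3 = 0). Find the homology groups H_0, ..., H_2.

H_0 = Z,  H_1 = Z,  H_2 = 0.

H_0: b_0 = 5 − 0 − 4 = 1; torsion from ∂_1 factors > 1: none. So H_0 = Z.
H_1: b_1 = 10 − 4 − 5 = 1; torsion from ∂_2 factors > 1: none. So H_1 = Z.
H_2: b_2 = 5 − 5 − 0 = 0; torsion from ∂_3 factors > 1: none. So H_2 = 0.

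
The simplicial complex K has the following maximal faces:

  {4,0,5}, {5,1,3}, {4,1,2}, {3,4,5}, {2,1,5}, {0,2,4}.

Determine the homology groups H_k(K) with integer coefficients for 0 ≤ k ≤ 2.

Fix the vertex order 0 < 1 < 2 < 3 < 4 < 5 and write every simplex with vertices in increasing order. Then dim K = 2 and the simplices of K are:

  0-simplices (6): [0], [1], [2], [3], [4], [5]
  1-simplices (12): [0,2], [0,4], [0,5], [1,2], [1,3], [1,4], [1,5], [2,4], [2,5], [3,4], [3,5], [4,5]
  2-simplices (6): [0,2,4], [0,4,5], [1,2,4], [1,2,5], [1,3,5], [3,4,5]

Hence C_0 ≅ Z^6, C_1 ≅ Z^12, C_2 ≅ Z^6.

∂_1: C_1 → C_0 maps an edge to its endpoints' difference, ∂[p,q] = q − p.
The 6×12 boundary matrix has rank 5 and Smith normal form diag(1,1,1,1,1).

Boundary ∂_2: C_2 → C_1 sends each 2-simplex [p,q,r] to [q,r] − [p,r] + [p,q]. For instance
  ∂[1,2,5] = [2,5] − [1,5] + [1,2],
  ∂[3,4,5] = [4,5] − [3,5] + [3,4].
The 12×6 boundary matrix has rank 6 and Smith normal form diag(1,1,1,1,1,1).

From H_k ≅ ker(∂_k) / im(∂_{k+1}) we obtain:

  H_0: rank C_0 − rank ∂_1 = 6 − 5 = 1, and the invariant factors of ∂_1 are all 1, so H_0 = Z.
  H_1: rank ker ∂_1 − rank ∂_2 = (12 − 5) − 6 = 1, and the invariant factors of ∂_2 are all 1, so H_1 = Z.
  H_2: rank ker ∂_2 − rank ∂_3 = (6 − 6) − 0 = 0, and there is no ∂_3, so H_2 = 0.

H_0 = Z,  H_1 = Z,  H_2 = 0.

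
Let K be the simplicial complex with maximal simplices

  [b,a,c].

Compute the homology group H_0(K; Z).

Order the vertices as a < b < c. Listing each simplex with vertices in this order, K has dimension 2 with simplices:

  0-simplices (3): a, b, c
  1-simplices (3): ab, ac, bc
  2-simplices (1): abc

so the chain groups are C_0 ≅ Z^3, C_1 ≅ Z^3, C_2 ≅ Z^1.

∂_1: C_1 → C_0 is given by ∂[p,q] = [q] − [p]. For instance
  ∂ab = b − a.
The 3×3 boundary matrix has rank 2 and Smith normal form diag(1,1).

Boundary ∂_2: C_2 → C_1 sends each 2-simplex [p,q,r] to [q,r] − [p,r] + [p,q]. For instance
  ∂abc = bc − ac + ab.
The 3×1 boundary matrix has rank 1 and Smith normal form diag(1).

From H_k ≅ ker(∂_k) / im(∂_{k+1}) we obtain:

  H_0: rank C_0 − rank ∂_1 = 3 − 2 = 1, and the invariant factors of ∂_1 are all 1, so H_0 ≅ Z.

H_0 ≅ Z.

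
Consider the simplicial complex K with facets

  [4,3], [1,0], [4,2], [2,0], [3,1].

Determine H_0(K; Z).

H_0 ≅ Z.

Take the total order 0 < 1 < 2 < 3 < 4 on the vertex set. Then K (dimension 1) consists of the simplices:

  0-simplices (5): [0], [1], [2], [3], [4]
  1-simplices (5): [0,1], [0,2], [1,3], [2,4], [3,4]

so the chain groups are C_0 ≅ Z^5, C_1 ≅ Z^5.

∂_1: C_1 → C_0 is given by ∂[p,q] = [q] − [p]. For instance
  ∂[1,3] = [3] − [1].
The 5×5 boundary matrix has rank 4 and Smith normal form diag(1,1,1,1).

Computing H_k = (kernel of ∂_k) / (image of ∂_{k+1}):

  H_0: rank C_0 − rank ∂_1 = 5 − 4 = 1, and the invariant factors of ∂_1 are all 1, so H_0 = Z.

(K is a triangulation of the circle S^1.)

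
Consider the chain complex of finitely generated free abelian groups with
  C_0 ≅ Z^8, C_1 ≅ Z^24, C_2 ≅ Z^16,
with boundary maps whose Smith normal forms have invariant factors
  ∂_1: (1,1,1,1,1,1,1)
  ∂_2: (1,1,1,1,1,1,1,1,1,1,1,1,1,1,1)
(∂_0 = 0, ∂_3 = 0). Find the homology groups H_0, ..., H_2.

H_0: b_0 = 8 − 0 − 7 = 1; torsion from ∂_1 factors > 1: none. So H_0 ≅ Z.
H_1: b_1 = 24 − 7 − 15 = 2; torsion from ∂_2 factors > 1: none. So H_1 ≅ Z^2.
H_2: b_2 = 16 − 15 − 0 = 1; torsion from ∂_3 factors > 1: none. So H_2 ≅ Z.

H_0 ≅ Z,  H_1 ≅ Z^2,  H_2 ≅ Z.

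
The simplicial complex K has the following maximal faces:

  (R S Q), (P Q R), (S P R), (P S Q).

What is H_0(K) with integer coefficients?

H_0 = Z.

Take the total order P < Q < R < S on the vertex set. Then K (dimension 2) consists of the simplices:

  0-simplices (4): P, Q, R, S
  1-simplices (6): PQ, PR, PS, QR, QS, RS
  2-simplices (4): PQR, PQS, PRS, QRS

giving chain groups C_0 ≅ Z^4, C_1 ≅ Z^6, C_2 ≅ Z^4.

The boundary map ∂_1: C_1 → C_0 maps an edge to its endpoints' difference, ∂[p,q] = q − p. For instance
  ∂PS = S − P.
This gives a 4×6 integer matrix of rank 3; reducing to Smith normal form yields diagonal entries (1,1,1).

∂_2: C_2 → C_1 maps a triangle to the signed sum of its edges. For instance
  ∂PQR = QR − PR + PQ,
  ∂PQS = QS − PS + PQ.
This gives a 6×4 integer matrix of rank 3; reducing to Smith normal form yields diagonal entries (1,1,1).

Computing H_k = (kernel of ∂_k) / (image of ∂_{k+1}):

  H_0: rank C_0 − rank ∂_1 = 4 − 3 = 1, and the invariant factors of ∂_1 are all 1, so H_0 ≅ Z.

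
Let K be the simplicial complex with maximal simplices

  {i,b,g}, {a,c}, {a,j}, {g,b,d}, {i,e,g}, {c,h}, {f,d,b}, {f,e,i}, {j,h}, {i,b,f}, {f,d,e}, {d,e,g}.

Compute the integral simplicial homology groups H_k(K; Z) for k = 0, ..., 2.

H_0 ≅ Z^2,  H_1 ≅ Z,  H_2 ≅ Z.

Take the total order a < b < c < d < e < f < g < h < i < j on the vertex set. Then K (dimension 2) consists of the simplices:

  0-simplices (10): a, b, c, d, e, f, g, h, i, j
  1-simplices (16): ac, aj, bd, bf, bg, bi, ch, de, df, dg, ef, eg, ei, fi, gi, hj
  2-simplices (8): bdf, bdg, bfi, bgi, def, deg, efi, egi

giving chain groups C_0 ≅ Z^10, C_1 ≅ Z^16, C_2 ≅ Z^8.

Boundary ∂_1: C_1 → C_0 sends each edge [p,q] (with p < q) to q − p.
This gives a 10×16 integer matrix of rank 8; reducing to Smith normal form yields diagonal entries (1,1,1,1,1,1,1,1).

Boundary ∂_2: C_2 → C_1 sends each 2-simplex [p,q,r] to [q,r] − [p,r] + [p,q]. For instance
  ∂bfi = fi − bi + bf,
  ∂bgi = gi − bi + bg.
As a 16×8 matrix over Z this has rank 7, with invariant factors (1,1,1,1,1,1,1).

Computing H_k = (kernel of ∂_k) / (image of ∂_{k+1}):

  H_0: rank C_0 − rank ∂_1 = 10 − 8 = 2, and the invariant factors of ∂_1 are all 1, so H_0 ≅ Z^2.
  H_1: rank ker ∂_1 − rank ∂_2 = (16 − 8) − 7 = 1, and the invariant factors of ∂_2 are all 1, so H_1 ≅ Z.
  H_2: rank ker ∂_2 − rank ∂_3 = (8 − 7) − 0 = 1, and there is no ∂_3, so H_2 ≅ Z.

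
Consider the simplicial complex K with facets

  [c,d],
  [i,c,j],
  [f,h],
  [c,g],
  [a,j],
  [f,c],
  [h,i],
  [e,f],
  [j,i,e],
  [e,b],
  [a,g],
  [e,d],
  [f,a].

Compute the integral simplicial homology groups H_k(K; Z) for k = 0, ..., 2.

K has 10 vertices, 16 edges, 2 triangles.
rank ∂_0 = 0, rank ∂_1 = 9 ⇒ b_0 = 10 − 0 − 9 = 1; all invariant factors of ∂_1 are 1 so no torsion. So H_0 ≅ Z.
rank ∂_1 = 9, rank ∂_2 = 2 ⇒ b_1 = 16 − 9 − 2 = 5; all invariant factors of ∂_2 are 1 so no torsion. So H_1 ≅ Z^5.
rank ∂_2 = 2, rank ∂_3 = 0 ⇒ b_2 = 2 − 2 − 0 = 0. So H_2 ≅ 0.

H_0 ≅ Z,  H_1 ≅ Z^5,  H_2 = 0.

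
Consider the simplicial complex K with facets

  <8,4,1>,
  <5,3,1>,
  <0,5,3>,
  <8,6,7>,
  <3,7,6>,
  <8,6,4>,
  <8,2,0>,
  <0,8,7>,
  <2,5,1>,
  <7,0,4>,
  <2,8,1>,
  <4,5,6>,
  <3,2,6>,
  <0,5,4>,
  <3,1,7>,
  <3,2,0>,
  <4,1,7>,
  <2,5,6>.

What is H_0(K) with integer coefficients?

H_0 ≅ Z.

We work with the vertex ordering 0 < 1 < 2 < 3 < 4 < 5 < 6 < 7 < 8. The simplices of K, each written with vertices in increasing order, are:

  0-simplices (9): [0], [1], [2], [3], [4], [5], [6], [7], [8]
  1-simplices (27): (27 of them)
  2-simplices (18): [0,2,3], [0,2,8], [0,3,5], [0,4,5], [0,4,7], [0,7,8], [1,2,5], [1,2,8], [1,3,5], [1,3,7], [1,4,7], [1,4,8], [2,3,6], [2,5,6], [3,6,7], [4,5,6], [4,6,8], [6,7,8]

giving chain groups C_0 ≅ Z^9, C_1 ≅ Z^27, C_2 ≅ Z^18.

∂_1: C_1 → C_0 is given by ∂[p,q] = [q] − [p].
This gives a 9×27 integer matrix of rank 8; reducing to Smith normal form yields diagonal entries (1,1,1,1,1,1,1,1).

Boundary ∂_2: C_2 → C_1 maps a triangle to the signed sum of its edges. For instance
  ∂[4,5,6] = [5,6] − [4,6] + [4,5],
  ∂[0,4,7] = [4,7] − [0,7] + [0,4].
The 27×18 boundary matrix has rank 18 and Smith normal form diag(1,1,1,1,1,1,1,1,1,1,1,1,1,1,1,1,1,2).

Now H_k = ker ∂_k / im ∂_{k+1}, so:

  H_0: rank C_0 − rank ∂_1 = 9 − 8 = 1, and the invariant factors of ∂_1 are all 1, so H_0 = Z.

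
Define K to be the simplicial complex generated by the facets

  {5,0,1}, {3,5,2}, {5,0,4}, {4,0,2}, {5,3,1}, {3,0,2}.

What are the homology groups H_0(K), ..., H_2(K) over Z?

H_0 ≅ Z,  H_1 ≅ Z,  H_2 = 0.

Fix the vertex order 0 < 1 < 2 < 3 < 4 < 5 and write every simplex with vertices in increasing order. Then dim K = 2 and the simplices of K are:

  0-simplices (6): [0], [1], [2], [3], [4], [5]
  1-simplices (12): [0,1], [0,2], [0,3], [0,4], [0,5], [1,3], [1,5], [2,3], [2,4], [2,5], [3,5], [4,5]
  2-simplices (6): [0,1,5], [0,2,3], [0,2,4], [0,4,5], [1,3,5], [2,3,5]

giving chain groups C_0 ≅ Z^6, C_1 ≅ Z^12, C_2 ≅ Z^6.

∂_1: C_1 → C_0 sends each edge [p,q] (with p < q) to q − p.
This gives a 6×12 integer matrix of rank 5; reducing to Smith normal form yields diagonal entries (1,1,1,1,1).

The boundary map ∂_2: C_2 → C_1 acts by ∂[p,q,r] = [q,r] − [p,r] + [p,q]. For instance
  ∂[0,4,5] = [4,5] − [0,5] + [0,4],
  ∂[0,2,3] = [2,3] − [0,3] + [0,2].
The resulting 12×6 matrix has rank 6, and its Smith normal form has invariant factors (1,1,1,1,1,1).

Computing H_k = (kernel of ∂_k) / (image of ∂_{k+1}):

  H_0: rank C_0 − rank ∂_1 = 6 − 5 = 1, and the invariant factors of ∂_1 are all 1, so H_0 ≅ Z.
  H_1: rank ker ∂_1 − rank ∂_2 = (12 − 5) − 6 = 1, and the invariant factors of ∂_2 are all 1, so H_1 ≅ Z.
  H_2: rank ker ∂_2 − rank ∂_3 = (6 − 6) − 0 = 0, and there is no ∂_3, so H_2 ≅ 0.

(K is a triangulation of the cylinder S^1 x I.)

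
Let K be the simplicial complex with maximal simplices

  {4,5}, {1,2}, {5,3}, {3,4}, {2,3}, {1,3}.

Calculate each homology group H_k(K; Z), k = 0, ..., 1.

H_0 ≅ Z,  H_1 ≅ Z^2.

Take the total order 1 < 2 < 3 < 4 < 5 on the vertex set. Then K (dimension 1) consists of the simplices:

  0-simplices (5): [1], [2], [3], [4], [5]
  1-simplices (6): [1,2], [1,3], [2,3], [3,4], [3,5], [4,5]

giving chain groups C_0 ≅ Z^5, C_1 ≅ Z^6.

The boundary map ∂_1: C_1 → C_0 sends each edge [p,q] (with p < q) to q − p. For instance
  ∂[1,3] = [3] − [1].
As a 5×6 matrix over Z this has rank 4, with invariant factors (1,1,1,1).

Computing H_k = (kernel of ∂_k) / (image of ∂_{k+1}):

  H_0: rank C_0 − rank ∂_1 = 5 − 4 = 1, and the invariant factors of ∂_1 are all 1, so H_0 ≅ Z.
  H_1: rank ker ∂_1 − rank ∂_2 = (6 − 4) − 0 = 2, and there is no ∂_2, so H_1 ≅ Z^2.

As a check, the Euler characteristic is 5 − 6 = -1, which agrees with 1 − 2 = -1.
(K is a triangulation of a wedge of 2 circles.)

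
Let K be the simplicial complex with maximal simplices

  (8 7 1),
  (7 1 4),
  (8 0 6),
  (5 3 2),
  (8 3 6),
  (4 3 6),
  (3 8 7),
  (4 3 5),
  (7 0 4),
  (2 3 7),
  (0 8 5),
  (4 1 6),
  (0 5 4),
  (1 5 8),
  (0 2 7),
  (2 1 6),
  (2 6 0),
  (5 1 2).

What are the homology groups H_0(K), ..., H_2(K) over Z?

Order the vertices as 0 < 1 < 2 < 3 < 4 < 5 < 6 < 7 < 8. Listing each simplex with vertices in this order, K has dimension 2 with simplices:

  0-simplices (9): [0], [1], [2], [3], [4], [5], [6], [7], [8]
  1-simplices (27): (27 of them)
  2-simplices (18): [0,2,6], [0,2,7], [0,4,5], [0,4,7], [0,5,8], [0,6,8], [1,2,5], [1,2,6], [1,4,6], [1,4,7], [1,5,8], [1,7,8], [2,3,5], [2,3,7], [3,4,5], [3,4,6], [3,6,8], [3,7,8]

giving chain groups C_0 ≅ Z^9, C_1 ≅ Z^27, C_2 ≅ Z^18.

The boundary map ∂_1: C_1 → C_0 is given by ∂[p,q] = [q] − [p]. For instance
  ∂[7,8] = [8] − [7].
The resulting 9×27 matrix has rank 8, and its Smith normal form has invariant factors (1,1,1,1,1,1,1,1).

∂_2: C_2 → C_1 sends each 2-simplex [p,q,r] to [q,r] − [p,r] + [p,q]. For instance
  ∂[1,4,7] = [4,7] − [1,7] + [1,4],
  ∂[0,4,5] = [4,5] − [0,5] + [0,4].
As a 27×18 matrix over Z this has rank 17, with invariant factors (1,1,1,1,1,1,1,1,1,1,1,1,1,1,1,1,1).

Computing H_k = (kernel of ∂_k) / (image of ∂_{k+1}):

  H_0: rank C_0 − rank ∂_1 = 9 − 8 = 1, and the invariant factors of ∂_1 are all 1, so H_0 = Z.
  H_1: rank ker ∂_1 − rank ∂_2 = (27 − 8) − 17 = 2, and the invariant factors of ∂_2 are all 1, so H_1 = Z^2.
  H_2: rank ker ∂_2 − rank ∂_3 = (18 − 17) − 0 = 1, and there is no ∂_3, so H_2 = Z.

As a check, the Euler characteristic is 9 − 27 + 18 = 0, which agrees with 1 − 2 + 1 = 0.

H_0 ≅ Z,  H_1 ≅ Z^2,  H_2 ≅ Z.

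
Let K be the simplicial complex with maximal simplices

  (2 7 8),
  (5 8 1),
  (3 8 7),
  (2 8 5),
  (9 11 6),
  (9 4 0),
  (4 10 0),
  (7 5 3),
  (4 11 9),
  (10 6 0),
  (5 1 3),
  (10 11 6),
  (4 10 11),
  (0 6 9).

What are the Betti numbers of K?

b_0 = 2, b_1 = 1, b_2 = 1.

We work with the vertex ordering 0 < 1 < 2 < 3 < 4 < 5 < 6 < 7 < 8 < 9 < 10 < 11. The simplices of K, each written with vertices in increasing order, are:

  0-simplices (12): [0], [1], [2], [3], [4], [5], [6], [7], [8], [9], [10], [11]
  1-simplices (24): (24 of them)
  2-simplices (14): [0,4,9], [0,4,10], [0,6,9], [0,6,10], [1,3,5], [1,5,8], [2,5,8], [2,7,8], [3,5,7], [3,7,8], [4,9,11], [4,10,11], [6,9,11], [6,10,11]

so the chain groups are C_0 ≅ Z^12, C_1 ≅ Z^24, C_2 ≅ Z^14.

Boundary ∂_1: C_1 → C_0 sends each edge [p,q] (with p < q) to q − p. For instance
  ∂[0,4] = [4] − [0].
As a 12×24 matrix over Z this has rank 10, with invariant factors (1,1,1,1,1,1,1,1,1,1).

Boundary ∂_2: C_2 → C_1 acts by ∂[p,q,r] = [q,r] − [p,r] + [p,q]. For instance
  ∂[0,4,9] = [4,9] − [0,9] + [0,4],
  ∂[2,7,8] = [7,8] − [2,8] + [2,7].
The resulting 24×14 matrix has rank 13, and its Smith normal form has invariant factors (1,1,1,1,1,1,1,1,1,1,1,1,1).

From H_k ≅ ker(∂_k) / im(∂_{k+1}) we obtain:

  H_0: rank C_0 − rank ∂_1 = 12 − 10 = 2, and the invariant factors of ∂_1 are all 1, so H_0 = Z^2.
  H_1: rank ker ∂_1 − rank ∂_2 = (24 − 10) − 13 = 1, and the invariant factors of ∂_2 are all 1, so H_1 = Z.
  H_2: rank ker ∂_2 − rank ∂_3 = (14 − 13) − 0 = 1, and there is no ∂_3, so H_2 = Z.

As a check, the Euler characteristic is 12 − 24 + 14 = 2, which agrees with 2 − 1 + 1 = 2.

Hence the Betti numbers are b_0 = 2, b_1 = 1, b_2 = 1.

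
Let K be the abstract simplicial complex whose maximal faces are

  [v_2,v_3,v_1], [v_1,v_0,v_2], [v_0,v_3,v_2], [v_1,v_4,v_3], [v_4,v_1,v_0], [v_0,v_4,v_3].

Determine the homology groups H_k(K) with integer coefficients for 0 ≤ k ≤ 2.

H_0 ≅ Z,  H_1 = 0,  H_2 ≅ Z.

We work with the vertex ordering v_0 < v_1 < v_2 < v_3 < v_4. The simplices of K, each written with vertices in increasing order, are:

  0-simplices (5): [v_0], [v_1], [v_2], [v_3], [v_4]
  1-simplices (9): [v_0,v_1], [v_0,v_2], [v_0,v_3], [v_0,v_4], [v_1,v_2], [v_1,v_3], [v_1,v_4], [v_2,v_3], [v_3,v_4]
  2-simplices (6): [v_0,v_1,v_2], [v_0,v_1,v_4], [v_0,v_2,v_3], [v_0,v_3,v_4], [v_1,v_2,v_3], [v_1,v_3,v_4]

Hence C_0 ≅ Z^5, C_1 ≅ Z^9, C_2 ≅ Z^6.

Boundary ∂_1: C_1 → C_0 is given by ∂[p,q] = [q] − [p]. For instance
  ∂[v_3,v_4] = [v_4] − [v_3].
This gives a 5×9 integer matrix of rank 4; reducing to Smith normal form yields diagonal entries (1,1,1,1).

The boundary map ∂_2: C_2 → C_1 acts by ∂[p,q,r] = [q,r] − [p,r] + [p,q]. For instance
  ∂[v_0,v_3,v_4] = [v_3,v_4] − [v_0,v_4] + [v_0,v_3],
  ∂[v_0,v_2,v_3] = [v_2,v_3] − [v_0,v_3] + [v_0,v_2].
The 9×6 boundary matrix has rank 5 and Smith normal form diag(1,1,1,1,1).

Computing H_k = (kernel of ∂_k) / (image of ∂_{k+1}):

  H_0: rank C_0 − rank ∂_1 = 5 − 4 = 1, and the invariant factors of ∂_1 are all 1, so H_0 = Z.
  H_1: rank ker ∂_1 − rank ∂_2 = (9 − 4) − 5 = 0, and the invariant factors of ∂_2 are all 1, so H_1 = 0.
  H_2: rank ker ∂_2 − rank ∂_3 = (6 − 5) − 0 = 1, and there is no ∂_3, so H_2 = Z.

As a check, the Euler characteristic is 5 − 9 + 6 = 2, which agrees with 1 − 0 + 1 = 2.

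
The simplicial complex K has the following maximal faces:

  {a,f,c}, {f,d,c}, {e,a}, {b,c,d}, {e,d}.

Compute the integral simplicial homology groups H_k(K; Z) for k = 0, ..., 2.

H_0 = Z,  H_1 = Z,  H_2 = 0.

We work with the vertex ordering a < b < c < d < e < f. The simplices of K, each written with vertices in increasing order, are:

  0-simplices (6): a, b, c, d, e, f
  1-simplices (9): ac, ae, af, bc, bd, cd, cf, de, df
  2-simplices (3): acf, bcd, cdf

giving chain groups C_0 ≅ Z^6, C_1 ≅ Z^9, C_2 ≅ Z^3.

The boundary map ∂_1: C_1 → C_0 maps an edge to its endpoints' difference, ∂[p,q] = q − p. For instance
  ∂de = e − d.
This gives a 6×9 integer matrix of rank 5; reducing to Smith normal form yields diagonal entries (1,1,1,1,1).

Boundary ∂_2: C_2 → C_1 acts by ∂[p,q,r] = [q,r] − [p,r] + [p,q]. For instance
  ∂acf = cf − af + ac,
  ∂cdf = df − cf + cd.
As a 9×3 matrix over Z this has rank 3, with invariant factors (1,1,1).

From H_k ≅ ker(∂_k) / im(∂_{k+1}) we obtain:

  H_0: rank C_0 − rank ∂_1 = 6 − 5 = 1, and the invariant factors of ∂_1 are all 1, so H_0 ≅ Z.
  H_1: rank ker ∂_1 − rank ∂_2 = (9 − 5) − 3 = 1, and the invariant factors of ∂_2 are all 1, so H_1 ≅ Z.
  H_2: rank ker ∂_2 − rank ∂_3 = (3 − 3) − 0 = 0, and there is no ∂_3, so H_2 ≅ 0.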